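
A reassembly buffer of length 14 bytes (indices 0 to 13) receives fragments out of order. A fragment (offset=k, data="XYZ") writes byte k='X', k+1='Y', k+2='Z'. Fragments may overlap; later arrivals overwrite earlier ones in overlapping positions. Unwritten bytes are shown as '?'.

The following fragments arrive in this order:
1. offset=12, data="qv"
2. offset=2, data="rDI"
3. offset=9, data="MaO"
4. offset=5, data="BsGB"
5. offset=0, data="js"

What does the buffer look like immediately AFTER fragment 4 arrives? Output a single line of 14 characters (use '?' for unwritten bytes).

Fragment 1: offset=12 data="qv" -> buffer=????????????qv
Fragment 2: offset=2 data="rDI" -> buffer=??rDI???????qv
Fragment 3: offset=9 data="MaO" -> buffer=??rDI????MaOqv
Fragment 4: offset=5 data="BsGB" -> buffer=??rDIBsGBMaOqv

Answer: ??rDIBsGBMaOqv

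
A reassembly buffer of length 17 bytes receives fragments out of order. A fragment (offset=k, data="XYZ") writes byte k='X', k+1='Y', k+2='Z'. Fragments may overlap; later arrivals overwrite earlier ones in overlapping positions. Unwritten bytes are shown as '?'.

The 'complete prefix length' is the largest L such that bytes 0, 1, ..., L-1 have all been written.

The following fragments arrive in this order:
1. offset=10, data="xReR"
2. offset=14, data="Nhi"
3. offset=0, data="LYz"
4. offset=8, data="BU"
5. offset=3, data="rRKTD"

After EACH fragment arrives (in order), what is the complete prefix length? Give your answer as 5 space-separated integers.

Fragment 1: offset=10 data="xReR" -> buffer=??????????xReR??? -> prefix_len=0
Fragment 2: offset=14 data="Nhi" -> buffer=??????????xReRNhi -> prefix_len=0
Fragment 3: offset=0 data="LYz" -> buffer=LYz???????xReRNhi -> prefix_len=3
Fragment 4: offset=8 data="BU" -> buffer=LYz?????BUxReRNhi -> prefix_len=3
Fragment 5: offset=3 data="rRKTD" -> buffer=LYzrRKTDBUxReRNhi -> prefix_len=17

Answer: 0 0 3 3 17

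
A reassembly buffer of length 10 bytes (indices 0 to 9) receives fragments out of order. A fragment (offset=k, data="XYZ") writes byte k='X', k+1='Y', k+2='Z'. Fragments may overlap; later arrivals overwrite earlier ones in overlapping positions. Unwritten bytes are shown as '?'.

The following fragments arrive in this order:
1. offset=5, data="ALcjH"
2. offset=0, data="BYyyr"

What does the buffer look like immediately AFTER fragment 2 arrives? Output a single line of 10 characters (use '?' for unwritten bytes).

Answer: BYyyrALcjH

Derivation:
Fragment 1: offset=5 data="ALcjH" -> buffer=?????ALcjH
Fragment 2: offset=0 data="BYyyr" -> buffer=BYyyrALcjH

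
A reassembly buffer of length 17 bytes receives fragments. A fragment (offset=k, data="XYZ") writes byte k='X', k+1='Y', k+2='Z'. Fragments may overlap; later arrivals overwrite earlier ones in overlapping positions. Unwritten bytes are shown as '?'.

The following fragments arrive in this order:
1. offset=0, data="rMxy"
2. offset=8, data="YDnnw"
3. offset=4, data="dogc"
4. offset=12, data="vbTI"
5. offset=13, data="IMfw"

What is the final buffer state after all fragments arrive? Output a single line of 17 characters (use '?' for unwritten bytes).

Fragment 1: offset=0 data="rMxy" -> buffer=rMxy?????????????
Fragment 2: offset=8 data="YDnnw" -> buffer=rMxy????YDnnw????
Fragment 3: offset=4 data="dogc" -> buffer=rMxydogcYDnnw????
Fragment 4: offset=12 data="vbTI" -> buffer=rMxydogcYDnnvbTI?
Fragment 5: offset=13 data="IMfw" -> buffer=rMxydogcYDnnvIMfw

Answer: rMxydogcYDnnvIMfw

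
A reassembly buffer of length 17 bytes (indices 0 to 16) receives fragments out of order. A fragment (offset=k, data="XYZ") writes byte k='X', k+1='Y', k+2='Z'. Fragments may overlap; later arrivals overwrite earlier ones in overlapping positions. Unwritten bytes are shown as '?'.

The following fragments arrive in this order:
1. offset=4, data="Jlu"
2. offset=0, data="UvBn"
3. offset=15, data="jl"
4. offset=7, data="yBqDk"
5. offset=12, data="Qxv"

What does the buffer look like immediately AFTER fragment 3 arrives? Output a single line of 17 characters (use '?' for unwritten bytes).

Fragment 1: offset=4 data="Jlu" -> buffer=????Jlu??????????
Fragment 2: offset=0 data="UvBn" -> buffer=UvBnJlu??????????
Fragment 3: offset=15 data="jl" -> buffer=UvBnJlu????????jl

Answer: UvBnJlu????????jl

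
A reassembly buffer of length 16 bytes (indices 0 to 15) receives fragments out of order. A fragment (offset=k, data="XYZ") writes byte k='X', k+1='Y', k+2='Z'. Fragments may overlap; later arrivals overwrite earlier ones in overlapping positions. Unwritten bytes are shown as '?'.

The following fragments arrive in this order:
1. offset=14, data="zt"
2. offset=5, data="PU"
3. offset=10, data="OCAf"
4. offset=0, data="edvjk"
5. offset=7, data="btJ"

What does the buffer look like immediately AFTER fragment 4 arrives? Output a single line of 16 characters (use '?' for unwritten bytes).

Fragment 1: offset=14 data="zt" -> buffer=??????????????zt
Fragment 2: offset=5 data="PU" -> buffer=?????PU???????zt
Fragment 3: offset=10 data="OCAf" -> buffer=?????PU???OCAfzt
Fragment 4: offset=0 data="edvjk" -> buffer=edvjkPU???OCAfzt

Answer: edvjkPU???OCAfzt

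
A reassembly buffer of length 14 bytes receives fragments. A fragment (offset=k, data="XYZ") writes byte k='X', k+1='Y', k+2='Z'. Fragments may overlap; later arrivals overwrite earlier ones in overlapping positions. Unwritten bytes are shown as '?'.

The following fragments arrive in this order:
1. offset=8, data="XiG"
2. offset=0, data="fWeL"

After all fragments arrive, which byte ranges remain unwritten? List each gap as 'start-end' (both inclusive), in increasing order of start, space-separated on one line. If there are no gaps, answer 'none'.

Fragment 1: offset=8 len=3
Fragment 2: offset=0 len=4
Gaps: 4-7 11-13

Answer: 4-7 11-13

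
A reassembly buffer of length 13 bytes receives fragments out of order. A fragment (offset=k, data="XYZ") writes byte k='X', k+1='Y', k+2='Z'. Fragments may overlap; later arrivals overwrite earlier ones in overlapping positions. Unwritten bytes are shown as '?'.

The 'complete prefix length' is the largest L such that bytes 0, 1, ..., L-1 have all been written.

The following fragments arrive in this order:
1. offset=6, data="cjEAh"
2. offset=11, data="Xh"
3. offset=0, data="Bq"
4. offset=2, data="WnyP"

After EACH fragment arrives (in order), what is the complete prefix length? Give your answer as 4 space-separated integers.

Answer: 0 0 2 13

Derivation:
Fragment 1: offset=6 data="cjEAh" -> buffer=??????cjEAh?? -> prefix_len=0
Fragment 2: offset=11 data="Xh" -> buffer=??????cjEAhXh -> prefix_len=0
Fragment 3: offset=0 data="Bq" -> buffer=Bq????cjEAhXh -> prefix_len=2
Fragment 4: offset=2 data="WnyP" -> buffer=BqWnyPcjEAhXh -> prefix_len=13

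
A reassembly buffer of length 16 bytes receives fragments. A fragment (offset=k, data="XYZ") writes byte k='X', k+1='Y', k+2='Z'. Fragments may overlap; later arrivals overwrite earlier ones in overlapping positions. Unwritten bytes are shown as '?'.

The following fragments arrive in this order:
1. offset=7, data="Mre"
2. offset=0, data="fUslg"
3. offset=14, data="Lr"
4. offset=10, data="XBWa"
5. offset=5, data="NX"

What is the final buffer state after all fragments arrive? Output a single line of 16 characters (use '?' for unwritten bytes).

Fragment 1: offset=7 data="Mre" -> buffer=???????Mre??????
Fragment 2: offset=0 data="fUslg" -> buffer=fUslg??Mre??????
Fragment 3: offset=14 data="Lr" -> buffer=fUslg??Mre????Lr
Fragment 4: offset=10 data="XBWa" -> buffer=fUslg??MreXBWaLr
Fragment 5: offset=5 data="NX" -> buffer=fUslgNXMreXBWaLr

Answer: fUslgNXMreXBWaLr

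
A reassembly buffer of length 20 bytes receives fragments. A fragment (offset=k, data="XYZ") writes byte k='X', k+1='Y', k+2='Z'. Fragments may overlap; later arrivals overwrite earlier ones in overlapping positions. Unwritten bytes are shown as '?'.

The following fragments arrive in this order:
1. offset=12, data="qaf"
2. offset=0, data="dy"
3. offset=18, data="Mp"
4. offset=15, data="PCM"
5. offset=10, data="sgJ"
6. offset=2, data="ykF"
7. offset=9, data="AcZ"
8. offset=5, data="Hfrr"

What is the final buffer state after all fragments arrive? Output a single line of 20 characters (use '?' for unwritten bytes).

Fragment 1: offset=12 data="qaf" -> buffer=????????????qaf?????
Fragment 2: offset=0 data="dy" -> buffer=dy??????????qaf?????
Fragment 3: offset=18 data="Mp" -> buffer=dy??????????qaf???Mp
Fragment 4: offset=15 data="PCM" -> buffer=dy??????????qafPCMMp
Fragment 5: offset=10 data="sgJ" -> buffer=dy????????sgJafPCMMp
Fragment 6: offset=2 data="ykF" -> buffer=dyykF?????sgJafPCMMp
Fragment 7: offset=9 data="AcZ" -> buffer=dyykF????AcZJafPCMMp
Fragment 8: offset=5 data="Hfrr" -> buffer=dyykFHfrrAcZJafPCMMp

Answer: dyykFHfrrAcZJafPCMMp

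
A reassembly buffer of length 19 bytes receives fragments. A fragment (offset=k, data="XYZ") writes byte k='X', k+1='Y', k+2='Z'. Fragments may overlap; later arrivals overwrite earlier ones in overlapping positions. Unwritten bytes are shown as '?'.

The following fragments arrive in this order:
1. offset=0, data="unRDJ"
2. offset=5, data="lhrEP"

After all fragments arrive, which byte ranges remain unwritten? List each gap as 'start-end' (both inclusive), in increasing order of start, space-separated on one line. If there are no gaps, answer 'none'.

Answer: 10-18

Derivation:
Fragment 1: offset=0 len=5
Fragment 2: offset=5 len=5
Gaps: 10-18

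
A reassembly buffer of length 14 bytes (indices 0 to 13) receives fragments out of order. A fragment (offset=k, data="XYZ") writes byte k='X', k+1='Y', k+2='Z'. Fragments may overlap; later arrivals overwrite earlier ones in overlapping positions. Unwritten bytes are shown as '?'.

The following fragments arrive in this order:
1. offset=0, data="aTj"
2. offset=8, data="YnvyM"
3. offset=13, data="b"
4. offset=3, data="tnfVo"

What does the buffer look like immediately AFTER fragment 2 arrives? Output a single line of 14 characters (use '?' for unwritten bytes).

Answer: aTj?????YnvyM?

Derivation:
Fragment 1: offset=0 data="aTj" -> buffer=aTj???????????
Fragment 2: offset=8 data="YnvyM" -> buffer=aTj?????YnvyM?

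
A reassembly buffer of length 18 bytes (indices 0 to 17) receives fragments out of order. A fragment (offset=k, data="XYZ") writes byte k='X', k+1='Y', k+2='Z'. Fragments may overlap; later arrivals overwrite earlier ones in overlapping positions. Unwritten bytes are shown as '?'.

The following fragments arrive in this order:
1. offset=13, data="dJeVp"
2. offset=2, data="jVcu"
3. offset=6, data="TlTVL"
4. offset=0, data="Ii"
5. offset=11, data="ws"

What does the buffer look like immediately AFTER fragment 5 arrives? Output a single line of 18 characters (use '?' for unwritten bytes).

Fragment 1: offset=13 data="dJeVp" -> buffer=?????????????dJeVp
Fragment 2: offset=2 data="jVcu" -> buffer=??jVcu???????dJeVp
Fragment 3: offset=6 data="TlTVL" -> buffer=??jVcuTlTVL??dJeVp
Fragment 4: offset=0 data="Ii" -> buffer=IijVcuTlTVL??dJeVp
Fragment 5: offset=11 data="ws" -> buffer=IijVcuTlTVLwsdJeVp

Answer: IijVcuTlTVLwsdJeVp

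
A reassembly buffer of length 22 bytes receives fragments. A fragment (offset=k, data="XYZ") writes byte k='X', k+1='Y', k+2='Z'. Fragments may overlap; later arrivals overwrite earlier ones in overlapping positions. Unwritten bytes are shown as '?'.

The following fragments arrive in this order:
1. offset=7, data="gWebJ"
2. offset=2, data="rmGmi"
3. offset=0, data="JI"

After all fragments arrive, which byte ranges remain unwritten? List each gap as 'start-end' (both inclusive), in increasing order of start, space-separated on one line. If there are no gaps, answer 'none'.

Fragment 1: offset=7 len=5
Fragment 2: offset=2 len=5
Fragment 3: offset=0 len=2
Gaps: 12-21

Answer: 12-21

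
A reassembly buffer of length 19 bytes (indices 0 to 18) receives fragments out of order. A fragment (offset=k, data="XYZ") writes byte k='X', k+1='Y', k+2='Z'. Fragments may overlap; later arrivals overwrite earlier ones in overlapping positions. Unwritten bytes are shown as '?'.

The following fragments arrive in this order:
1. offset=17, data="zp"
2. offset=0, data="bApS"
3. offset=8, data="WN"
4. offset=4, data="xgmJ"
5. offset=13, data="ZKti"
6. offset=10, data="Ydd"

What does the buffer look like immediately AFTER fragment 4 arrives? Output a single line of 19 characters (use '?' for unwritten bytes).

Fragment 1: offset=17 data="zp" -> buffer=?????????????????zp
Fragment 2: offset=0 data="bApS" -> buffer=bApS?????????????zp
Fragment 3: offset=8 data="WN" -> buffer=bApS????WN???????zp
Fragment 4: offset=4 data="xgmJ" -> buffer=bApSxgmJWN???????zp

Answer: bApSxgmJWN???????zp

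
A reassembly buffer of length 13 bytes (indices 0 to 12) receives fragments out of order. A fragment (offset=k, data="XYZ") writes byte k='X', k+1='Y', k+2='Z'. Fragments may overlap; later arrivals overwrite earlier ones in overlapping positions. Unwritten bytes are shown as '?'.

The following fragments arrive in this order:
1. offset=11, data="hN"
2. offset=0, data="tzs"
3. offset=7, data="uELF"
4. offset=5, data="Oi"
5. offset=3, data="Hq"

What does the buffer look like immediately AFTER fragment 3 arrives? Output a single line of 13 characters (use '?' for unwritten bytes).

Fragment 1: offset=11 data="hN" -> buffer=???????????hN
Fragment 2: offset=0 data="tzs" -> buffer=tzs????????hN
Fragment 3: offset=7 data="uELF" -> buffer=tzs????uELFhN

Answer: tzs????uELFhN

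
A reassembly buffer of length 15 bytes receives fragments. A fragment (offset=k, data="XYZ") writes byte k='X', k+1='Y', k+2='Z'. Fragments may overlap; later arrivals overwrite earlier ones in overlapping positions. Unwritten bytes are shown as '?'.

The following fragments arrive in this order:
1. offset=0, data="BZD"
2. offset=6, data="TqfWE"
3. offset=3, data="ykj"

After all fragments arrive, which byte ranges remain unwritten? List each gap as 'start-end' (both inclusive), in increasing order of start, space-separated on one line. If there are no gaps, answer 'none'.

Fragment 1: offset=0 len=3
Fragment 2: offset=6 len=5
Fragment 3: offset=3 len=3
Gaps: 11-14

Answer: 11-14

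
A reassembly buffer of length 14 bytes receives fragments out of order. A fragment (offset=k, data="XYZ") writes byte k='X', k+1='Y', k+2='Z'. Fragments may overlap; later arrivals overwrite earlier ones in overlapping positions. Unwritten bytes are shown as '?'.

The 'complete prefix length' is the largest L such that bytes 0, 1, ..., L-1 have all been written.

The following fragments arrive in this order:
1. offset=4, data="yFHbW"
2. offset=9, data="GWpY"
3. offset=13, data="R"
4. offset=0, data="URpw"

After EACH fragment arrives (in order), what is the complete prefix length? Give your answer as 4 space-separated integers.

Answer: 0 0 0 14

Derivation:
Fragment 1: offset=4 data="yFHbW" -> buffer=????yFHbW????? -> prefix_len=0
Fragment 2: offset=9 data="GWpY" -> buffer=????yFHbWGWpY? -> prefix_len=0
Fragment 3: offset=13 data="R" -> buffer=????yFHbWGWpYR -> prefix_len=0
Fragment 4: offset=0 data="URpw" -> buffer=URpwyFHbWGWpYR -> prefix_len=14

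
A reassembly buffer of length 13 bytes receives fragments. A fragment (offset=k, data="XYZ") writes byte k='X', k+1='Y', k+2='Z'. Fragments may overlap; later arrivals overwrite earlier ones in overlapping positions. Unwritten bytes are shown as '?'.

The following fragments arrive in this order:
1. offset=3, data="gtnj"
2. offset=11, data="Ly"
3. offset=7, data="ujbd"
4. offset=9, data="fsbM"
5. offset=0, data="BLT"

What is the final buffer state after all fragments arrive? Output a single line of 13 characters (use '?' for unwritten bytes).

Answer: BLTgtnjujfsbM

Derivation:
Fragment 1: offset=3 data="gtnj" -> buffer=???gtnj??????
Fragment 2: offset=11 data="Ly" -> buffer=???gtnj????Ly
Fragment 3: offset=7 data="ujbd" -> buffer=???gtnjujbdLy
Fragment 4: offset=9 data="fsbM" -> buffer=???gtnjujfsbM
Fragment 5: offset=0 data="BLT" -> buffer=BLTgtnjujfsbM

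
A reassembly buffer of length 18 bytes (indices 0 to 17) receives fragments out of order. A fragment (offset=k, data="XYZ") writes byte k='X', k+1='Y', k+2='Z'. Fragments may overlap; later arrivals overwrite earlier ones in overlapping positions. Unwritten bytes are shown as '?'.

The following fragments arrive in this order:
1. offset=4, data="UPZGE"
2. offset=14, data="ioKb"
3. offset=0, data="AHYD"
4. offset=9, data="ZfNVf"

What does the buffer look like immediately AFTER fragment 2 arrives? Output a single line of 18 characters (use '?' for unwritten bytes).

Answer: ????UPZGE?????ioKb

Derivation:
Fragment 1: offset=4 data="UPZGE" -> buffer=????UPZGE?????????
Fragment 2: offset=14 data="ioKb" -> buffer=????UPZGE?????ioKb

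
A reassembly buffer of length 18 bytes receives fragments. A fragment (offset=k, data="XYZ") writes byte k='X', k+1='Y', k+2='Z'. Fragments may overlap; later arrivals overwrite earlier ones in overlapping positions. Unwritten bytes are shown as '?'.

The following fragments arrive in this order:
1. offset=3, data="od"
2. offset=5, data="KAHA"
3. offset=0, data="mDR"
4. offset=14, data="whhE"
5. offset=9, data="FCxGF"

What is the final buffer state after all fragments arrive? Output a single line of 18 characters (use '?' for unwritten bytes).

Fragment 1: offset=3 data="od" -> buffer=???od?????????????
Fragment 2: offset=5 data="KAHA" -> buffer=???odKAHA?????????
Fragment 3: offset=0 data="mDR" -> buffer=mDRodKAHA?????????
Fragment 4: offset=14 data="whhE" -> buffer=mDRodKAHA?????whhE
Fragment 5: offset=9 data="FCxGF" -> buffer=mDRodKAHAFCxGFwhhE

Answer: mDRodKAHAFCxGFwhhE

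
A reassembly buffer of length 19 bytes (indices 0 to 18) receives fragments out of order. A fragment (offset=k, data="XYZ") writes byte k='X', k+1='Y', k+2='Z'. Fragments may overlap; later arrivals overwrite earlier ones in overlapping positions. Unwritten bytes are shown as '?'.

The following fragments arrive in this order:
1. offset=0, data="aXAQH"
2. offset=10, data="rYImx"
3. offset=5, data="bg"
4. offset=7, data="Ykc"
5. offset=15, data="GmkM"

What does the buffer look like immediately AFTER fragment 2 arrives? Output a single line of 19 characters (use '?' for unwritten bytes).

Answer: aXAQH?????rYImx????

Derivation:
Fragment 1: offset=0 data="aXAQH" -> buffer=aXAQH??????????????
Fragment 2: offset=10 data="rYImx" -> buffer=aXAQH?????rYImx????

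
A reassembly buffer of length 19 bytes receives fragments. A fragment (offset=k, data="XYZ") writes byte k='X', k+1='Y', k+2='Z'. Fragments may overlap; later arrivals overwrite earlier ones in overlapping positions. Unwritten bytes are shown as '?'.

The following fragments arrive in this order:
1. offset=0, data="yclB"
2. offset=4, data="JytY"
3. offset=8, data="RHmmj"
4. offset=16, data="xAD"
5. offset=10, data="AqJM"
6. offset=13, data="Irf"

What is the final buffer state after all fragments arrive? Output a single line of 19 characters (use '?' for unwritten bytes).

Fragment 1: offset=0 data="yclB" -> buffer=yclB???????????????
Fragment 2: offset=4 data="JytY" -> buffer=yclBJytY???????????
Fragment 3: offset=8 data="RHmmj" -> buffer=yclBJytYRHmmj??????
Fragment 4: offset=16 data="xAD" -> buffer=yclBJytYRHmmj???xAD
Fragment 5: offset=10 data="AqJM" -> buffer=yclBJytYRHAqJM??xAD
Fragment 6: offset=13 data="Irf" -> buffer=yclBJytYRHAqJIrfxAD

Answer: yclBJytYRHAqJIrfxAD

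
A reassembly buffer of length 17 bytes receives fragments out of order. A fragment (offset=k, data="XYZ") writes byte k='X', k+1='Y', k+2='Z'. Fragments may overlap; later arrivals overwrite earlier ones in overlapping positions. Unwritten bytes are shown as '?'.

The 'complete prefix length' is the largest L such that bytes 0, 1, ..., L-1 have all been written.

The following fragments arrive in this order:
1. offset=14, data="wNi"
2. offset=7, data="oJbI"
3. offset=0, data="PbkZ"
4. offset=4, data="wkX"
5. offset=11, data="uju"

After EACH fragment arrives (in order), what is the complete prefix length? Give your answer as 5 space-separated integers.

Answer: 0 0 4 11 17

Derivation:
Fragment 1: offset=14 data="wNi" -> buffer=??????????????wNi -> prefix_len=0
Fragment 2: offset=7 data="oJbI" -> buffer=???????oJbI???wNi -> prefix_len=0
Fragment 3: offset=0 data="PbkZ" -> buffer=PbkZ???oJbI???wNi -> prefix_len=4
Fragment 4: offset=4 data="wkX" -> buffer=PbkZwkXoJbI???wNi -> prefix_len=11
Fragment 5: offset=11 data="uju" -> buffer=PbkZwkXoJbIujuwNi -> prefix_len=17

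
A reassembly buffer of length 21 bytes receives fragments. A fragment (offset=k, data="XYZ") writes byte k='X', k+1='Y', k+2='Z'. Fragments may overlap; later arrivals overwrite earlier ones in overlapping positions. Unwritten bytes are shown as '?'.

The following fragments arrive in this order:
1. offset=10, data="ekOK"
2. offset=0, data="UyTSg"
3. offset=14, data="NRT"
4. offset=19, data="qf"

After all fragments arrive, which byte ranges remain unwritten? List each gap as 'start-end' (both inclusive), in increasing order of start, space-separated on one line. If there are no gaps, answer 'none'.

Fragment 1: offset=10 len=4
Fragment 2: offset=0 len=5
Fragment 3: offset=14 len=3
Fragment 4: offset=19 len=2
Gaps: 5-9 17-18

Answer: 5-9 17-18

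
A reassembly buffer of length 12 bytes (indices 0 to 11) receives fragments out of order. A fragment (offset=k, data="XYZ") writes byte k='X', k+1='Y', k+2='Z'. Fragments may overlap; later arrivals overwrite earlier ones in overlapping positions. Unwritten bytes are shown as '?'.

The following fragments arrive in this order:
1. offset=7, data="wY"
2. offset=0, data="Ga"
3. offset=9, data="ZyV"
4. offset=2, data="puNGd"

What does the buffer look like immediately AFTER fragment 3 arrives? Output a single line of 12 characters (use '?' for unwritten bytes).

Answer: Ga?????wYZyV

Derivation:
Fragment 1: offset=7 data="wY" -> buffer=???????wY???
Fragment 2: offset=0 data="Ga" -> buffer=Ga?????wY???
Fragment 3: offset=9 data="ZyV" -> buffer=Ga?????wYZyV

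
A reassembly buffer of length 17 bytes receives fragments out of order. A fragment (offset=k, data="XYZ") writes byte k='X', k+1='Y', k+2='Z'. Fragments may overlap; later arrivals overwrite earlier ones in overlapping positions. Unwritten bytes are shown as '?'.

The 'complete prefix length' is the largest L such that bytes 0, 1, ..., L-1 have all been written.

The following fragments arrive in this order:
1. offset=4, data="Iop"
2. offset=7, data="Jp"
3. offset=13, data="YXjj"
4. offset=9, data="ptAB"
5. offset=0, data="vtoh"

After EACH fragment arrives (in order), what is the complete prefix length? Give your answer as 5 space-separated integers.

Answer: 0 0 0 0 17

Derivation:
Fragment 1: offset=4 data="Iop" -> buffer=????Iop?????????? -> prefix_len=0
Fragment 2: offset=7 data="Jp" -> buffer=????IopJp???????? -> prefix_len=0
Fragment 3: offset=13 data="YXjj" -> buffer=????IopJp????YXjj -> prefix_len=0
Fragment 4: offset=9 data="ptAB" -> buffer=????IopJpptABYXjj -> prefix_len=0
Fragment 5: offset=0 data="vtoh" -> buffer=vtohIopJpptABYXjj -> prefix_len=17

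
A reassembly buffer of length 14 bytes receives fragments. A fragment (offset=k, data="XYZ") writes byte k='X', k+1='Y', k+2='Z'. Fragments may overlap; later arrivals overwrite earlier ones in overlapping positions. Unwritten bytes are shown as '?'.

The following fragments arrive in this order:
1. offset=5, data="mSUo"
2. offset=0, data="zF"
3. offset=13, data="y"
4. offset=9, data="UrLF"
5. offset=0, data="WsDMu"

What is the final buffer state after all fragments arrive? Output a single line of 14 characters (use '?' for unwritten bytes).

Fragment 1: offset=5 data="mSUo" -> buffer=?????mSUo?????
Fragment 2: offset=0 data="zF" -> buffer=zF???mSUo?????
Fragment 3: offset=13 data="y" -> buffer=zF???mSUo????y
Fragment 4: offset=9 data="UrLF" -> buffer=zF???mSUoUrLFy
Fragment 5: offset=0 data="WsDMu" -> buffer=WsDMumSUoUrLFy

Answer: WsDMumSUoUrLFy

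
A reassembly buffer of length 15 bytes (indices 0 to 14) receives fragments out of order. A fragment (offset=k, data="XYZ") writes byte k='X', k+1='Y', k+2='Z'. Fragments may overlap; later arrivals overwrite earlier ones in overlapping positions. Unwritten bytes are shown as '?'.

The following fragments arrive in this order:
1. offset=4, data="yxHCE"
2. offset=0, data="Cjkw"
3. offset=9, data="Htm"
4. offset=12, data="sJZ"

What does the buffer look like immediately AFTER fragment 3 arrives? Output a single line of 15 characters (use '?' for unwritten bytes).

Fragment 1: offset=4 data="yxHCE" -> buffer=????yxHCE??????
Fragment 2: offset=0 data="Cjkw" -> buffer=CjkwyxHCE??????
Fragment 3: offset=9 data="Htm" -> buffer=CjkwyxHCEHtm???

Answer: CjkwyxHCEHtm???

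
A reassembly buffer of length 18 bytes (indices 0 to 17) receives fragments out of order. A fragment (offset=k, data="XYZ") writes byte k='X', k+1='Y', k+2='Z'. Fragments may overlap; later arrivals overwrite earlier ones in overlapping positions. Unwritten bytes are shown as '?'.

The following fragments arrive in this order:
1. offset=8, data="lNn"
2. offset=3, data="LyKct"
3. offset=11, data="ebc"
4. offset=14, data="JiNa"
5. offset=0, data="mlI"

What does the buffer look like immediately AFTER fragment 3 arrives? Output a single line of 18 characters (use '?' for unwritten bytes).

Answer: ???LyKctlNnebc????

Derivation:
Fragment 1: offset=8 data="lNn" -> buffer=????????lNn???????
Fragment 2: offset=3 data="LyKct" -> buffer=???LyKctlNn???????
Fragment 3: offset=11 data="ebc" -> buffer=???LyKctlNnebc????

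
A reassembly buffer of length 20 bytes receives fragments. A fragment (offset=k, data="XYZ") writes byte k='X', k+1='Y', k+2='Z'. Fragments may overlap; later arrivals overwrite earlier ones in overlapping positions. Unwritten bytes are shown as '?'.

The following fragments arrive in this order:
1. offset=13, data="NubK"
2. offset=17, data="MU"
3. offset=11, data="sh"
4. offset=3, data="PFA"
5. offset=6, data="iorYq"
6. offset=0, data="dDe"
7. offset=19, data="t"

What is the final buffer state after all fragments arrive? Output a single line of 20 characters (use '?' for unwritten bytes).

Fragment 1: offset=13 data="NubK" -> buffer=?????????????NubK???
Fragment 2: offset=17 data="MU" -> buffer=?????????????NubKMU?
Fragment 3: offset=11 data="sh" -> buffer=???????????shNubKMU?
Fragment 4: offset=3 data="PFA" -> buffer=???PFA?????shNubKMU?
Fragment 5: offset=6 data="iorYq" -> buffer=???PFAiorYqshNubKMU?
Fragment 6: offset=0 data="dDe" -> buffer=dDePFAiorYqshNubKMU?
Fragment 7: offset=19 data="t" -> buffer=dDePFAiorYqshNubKMUt

Answer: dDePFAiorYqshNubKMUt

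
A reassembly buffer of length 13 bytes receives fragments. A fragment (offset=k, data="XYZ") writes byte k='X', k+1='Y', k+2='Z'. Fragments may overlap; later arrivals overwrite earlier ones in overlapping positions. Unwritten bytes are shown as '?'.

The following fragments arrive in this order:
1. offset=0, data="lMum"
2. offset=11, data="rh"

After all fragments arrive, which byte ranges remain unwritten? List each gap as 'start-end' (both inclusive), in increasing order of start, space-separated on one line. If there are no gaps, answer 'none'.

Fragment 1: offset=0 len=4
Fragment 2: offset=11 len=2
Gaps: 4-10

Answer: 4-10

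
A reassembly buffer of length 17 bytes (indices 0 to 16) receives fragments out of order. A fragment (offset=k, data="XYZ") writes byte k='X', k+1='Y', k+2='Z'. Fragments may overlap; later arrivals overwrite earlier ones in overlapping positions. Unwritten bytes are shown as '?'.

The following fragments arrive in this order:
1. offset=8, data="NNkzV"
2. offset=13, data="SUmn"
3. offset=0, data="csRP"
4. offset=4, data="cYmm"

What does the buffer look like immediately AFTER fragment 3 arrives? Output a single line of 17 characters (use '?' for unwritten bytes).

Fragment 1: offset=8 data="NNkzV" -> buffer=????????NNkzV????
Fragment 2: offset=13 data="SUmn" -> buffer=????????NNkzVSUmn
Fragment 3: offset=0 data="csRP" -> buffer=csRP????NNkzVSUmn

Answer: csRP????NNkzVSUmn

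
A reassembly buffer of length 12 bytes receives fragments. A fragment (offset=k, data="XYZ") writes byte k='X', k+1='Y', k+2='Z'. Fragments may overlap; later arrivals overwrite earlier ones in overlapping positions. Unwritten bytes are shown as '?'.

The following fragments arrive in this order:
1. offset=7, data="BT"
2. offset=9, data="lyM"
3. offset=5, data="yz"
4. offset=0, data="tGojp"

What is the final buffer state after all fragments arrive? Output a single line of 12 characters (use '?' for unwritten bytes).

Fragment 1: offset=7 data="BT" -> buffer=???????BT???
Fragment 2: offset=9 data="lyM" -> buffer=???????BTlyM
Fragment 3: offset=5 data="yz" -> buffer=?????yzBTlyM
Fragment 4: offset=0 data="tGojp" -> buffer=tGojpyzBTlyM

Answer: tGojpyzBTlyM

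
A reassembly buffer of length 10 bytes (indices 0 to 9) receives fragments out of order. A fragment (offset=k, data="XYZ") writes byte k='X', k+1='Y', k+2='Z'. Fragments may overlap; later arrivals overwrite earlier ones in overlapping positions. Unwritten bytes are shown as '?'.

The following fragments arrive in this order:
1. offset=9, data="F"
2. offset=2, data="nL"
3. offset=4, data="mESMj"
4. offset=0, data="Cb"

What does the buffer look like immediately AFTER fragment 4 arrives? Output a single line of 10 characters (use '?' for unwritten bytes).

Answer: CbnLmESMjF

Derivation:
Fragment 1: offset=9 data="F" -> buffer=?????????F
Fragment 2: offset=2 data="nL" -> buffer=??nL?????F
Fragment 3: offset=4 data="mESMj" -> buffer=??nLmESMjF
Fragment 4: offset=0 data="Cb" -> buffer=CbnLmESMjF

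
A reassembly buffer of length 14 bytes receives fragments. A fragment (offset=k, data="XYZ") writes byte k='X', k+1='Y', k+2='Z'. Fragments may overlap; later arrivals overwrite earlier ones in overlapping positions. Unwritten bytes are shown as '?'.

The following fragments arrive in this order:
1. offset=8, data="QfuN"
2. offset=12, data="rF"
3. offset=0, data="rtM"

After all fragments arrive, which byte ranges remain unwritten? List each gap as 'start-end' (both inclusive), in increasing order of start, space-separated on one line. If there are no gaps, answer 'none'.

Answer: 3-7

Derivation:
Fragment 1: offset=8 len=4
Fragment 2: offset=12 len=2
Fragment 3: offset=0 len=3
Gaps: 3-7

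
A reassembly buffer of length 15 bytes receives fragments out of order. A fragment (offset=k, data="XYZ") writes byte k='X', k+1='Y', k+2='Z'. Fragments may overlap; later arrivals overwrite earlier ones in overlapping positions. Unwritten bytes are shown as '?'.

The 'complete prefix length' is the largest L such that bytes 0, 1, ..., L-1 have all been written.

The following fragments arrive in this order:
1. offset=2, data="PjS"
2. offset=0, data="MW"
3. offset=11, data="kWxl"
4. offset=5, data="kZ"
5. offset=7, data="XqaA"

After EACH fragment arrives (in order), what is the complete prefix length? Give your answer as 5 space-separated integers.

Answer: 0 5 5 7 15

Derivation:
Fragment 1: offset=2 data="PjS" -> buffer=??PjS?????????? -> prefix_len=0
Fragment 2: offset=0 data="MW" -> buffer=MWPjS?????????? -> prefix_len=5
Fragment 3: offset=11 data="kWxl" -> buffer=MWPjS??????kWxl -> prefix_len=5
Fragment 4: offset=5 data="kZ" -> buffer=MWPjSkZ????kWxl -> prefix_len=7
Fragment 5: offset=7 data="XqaA" -> buffer=MWPjSkZXqaAkWxl -> prefix_len=15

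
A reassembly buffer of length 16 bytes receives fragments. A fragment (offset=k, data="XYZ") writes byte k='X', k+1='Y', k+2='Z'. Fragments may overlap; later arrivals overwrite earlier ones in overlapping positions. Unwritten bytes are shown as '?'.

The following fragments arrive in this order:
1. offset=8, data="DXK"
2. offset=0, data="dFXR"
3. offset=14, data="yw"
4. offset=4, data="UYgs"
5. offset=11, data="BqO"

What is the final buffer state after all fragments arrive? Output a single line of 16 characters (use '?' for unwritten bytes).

Answer: dFXRUYgsDXKBqOyw

Derivation:
Fragment 1: offset=8 data="DXK" -> buffer=????????DXK?????
Fragment 2: offset=0 data="dFXR" -> buffer=dFXR????DXK?????
Fragment 3: offset=14 data="yw" -> buffer=dFXR????DXK???yw
Fragment 4: offset=4 data="UYgs" -> buffer=dFXRUYgsDXK???yw
Fragment 5: offset=11 data="BqO" -> buffer=dFXRUYgsDXKBqOyw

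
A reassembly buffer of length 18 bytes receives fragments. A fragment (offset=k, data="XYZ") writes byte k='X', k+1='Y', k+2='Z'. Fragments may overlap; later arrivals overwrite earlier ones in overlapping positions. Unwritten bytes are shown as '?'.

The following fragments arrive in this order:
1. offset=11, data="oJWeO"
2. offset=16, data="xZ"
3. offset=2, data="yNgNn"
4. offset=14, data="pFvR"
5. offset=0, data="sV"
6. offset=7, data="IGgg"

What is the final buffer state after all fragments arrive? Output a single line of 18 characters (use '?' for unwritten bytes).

Fragment 1: offset=11 data="oJWeO" -> buffer=???????????oJWeO??
Fragment 2: offset=16 data="xZ" -> buffer=???????????oJWeOxZ
Fragment 3: offset=2 data="yNgNn" -> buffer=??yNgNn????oJWeOxZ
Fragment 4: offset=14 data="pFvR" -> buffer=??yNgNn????oJWpFvR
Fragment 5: offset=0 data="sV" -> buffer=sVyNgNn????oJWpFvR
Fragment 6: offset=7 data="IGgg" -> buffer=sVyNgNnIGggoJWpFvR

Answer: sVyNgNnIGggoJWpFvR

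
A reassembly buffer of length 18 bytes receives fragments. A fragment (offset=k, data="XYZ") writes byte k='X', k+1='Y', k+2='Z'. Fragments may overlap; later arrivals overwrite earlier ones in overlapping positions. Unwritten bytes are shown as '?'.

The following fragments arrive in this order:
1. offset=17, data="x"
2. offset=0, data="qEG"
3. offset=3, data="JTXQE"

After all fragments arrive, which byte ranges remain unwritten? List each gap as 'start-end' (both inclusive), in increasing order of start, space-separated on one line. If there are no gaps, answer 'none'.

Fragment 1: offset=17 len=1
Fragment 2: offset=0 len=3
Fragment 3: offset=3 len=5
Gaps: 8-16

Answer: 8-16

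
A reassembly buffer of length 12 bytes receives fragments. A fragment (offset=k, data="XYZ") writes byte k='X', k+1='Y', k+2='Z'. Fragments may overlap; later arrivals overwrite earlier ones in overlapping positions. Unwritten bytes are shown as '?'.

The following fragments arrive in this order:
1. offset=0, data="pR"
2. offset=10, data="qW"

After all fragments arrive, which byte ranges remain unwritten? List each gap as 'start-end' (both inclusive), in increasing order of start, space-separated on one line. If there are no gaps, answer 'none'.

Answer: 2-9

Derivation:
Fragment 1: offset=0 len=2
Fragment 2: offset=10 len=2
Gaps: 2-9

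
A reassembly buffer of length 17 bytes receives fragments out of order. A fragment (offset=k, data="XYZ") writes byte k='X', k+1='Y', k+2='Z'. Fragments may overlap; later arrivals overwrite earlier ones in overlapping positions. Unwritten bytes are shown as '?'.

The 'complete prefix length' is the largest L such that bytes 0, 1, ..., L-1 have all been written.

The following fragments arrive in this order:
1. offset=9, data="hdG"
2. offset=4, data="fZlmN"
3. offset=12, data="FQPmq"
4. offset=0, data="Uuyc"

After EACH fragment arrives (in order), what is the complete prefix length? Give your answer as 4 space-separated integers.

Fragment 1: offset=9 data="hdG" -> buffer=?????????hdG????? -> prefix_len=0
Fragment 2: offset=4 data="fZlmN" -> buffer=????fZlmNhdG????? -> prefix_len=0
Fragment 3: offset=12 data="FQPmq" -> buffer=????fZlmNhdGFQPmq -> prefix_len=0
Fragment 4: offset=0 data="Uuyc" -> buffer=UuycfZlmNhdGFQPmq -> prefix_len=17

Answer: 0 0 0 17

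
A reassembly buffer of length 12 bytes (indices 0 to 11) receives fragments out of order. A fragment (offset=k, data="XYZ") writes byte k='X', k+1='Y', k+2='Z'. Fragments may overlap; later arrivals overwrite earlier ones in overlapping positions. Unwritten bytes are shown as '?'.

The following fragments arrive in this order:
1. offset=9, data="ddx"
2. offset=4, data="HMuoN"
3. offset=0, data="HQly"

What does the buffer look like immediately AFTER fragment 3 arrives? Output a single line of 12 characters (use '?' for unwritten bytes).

Answer: HQlyHMuoNddx

Derivation:
Fragment 1: offset=9 data="ddx" -> buffer=?????????ddx
Fragment 2: offset=4 data="HMuoN" -> buffer=????HMuoNddx
Fragment 3: offset=0 data="HQly" -> buffer=HQlyHMuoNddx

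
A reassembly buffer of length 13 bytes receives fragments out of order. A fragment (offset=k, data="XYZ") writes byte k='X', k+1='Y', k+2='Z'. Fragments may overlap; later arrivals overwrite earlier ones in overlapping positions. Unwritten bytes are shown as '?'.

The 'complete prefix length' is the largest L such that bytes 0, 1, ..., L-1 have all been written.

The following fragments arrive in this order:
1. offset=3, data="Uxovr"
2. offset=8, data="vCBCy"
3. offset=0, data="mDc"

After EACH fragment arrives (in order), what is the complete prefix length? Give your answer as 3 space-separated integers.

Answer: 0 0 13

Derivation:
Fragment 1: offset=3 data="Uxovr" -> buffer=???Uxovr????? -> prefix_len=0
Fragment 2: offset=8 data="vCBCy" -> buffer=???UxovrvCBCy -> prefix_len=0
Fragment 3: offset=0 data="mDc" -> buffer=mDcUxovrvCBCy -> prefix_len=13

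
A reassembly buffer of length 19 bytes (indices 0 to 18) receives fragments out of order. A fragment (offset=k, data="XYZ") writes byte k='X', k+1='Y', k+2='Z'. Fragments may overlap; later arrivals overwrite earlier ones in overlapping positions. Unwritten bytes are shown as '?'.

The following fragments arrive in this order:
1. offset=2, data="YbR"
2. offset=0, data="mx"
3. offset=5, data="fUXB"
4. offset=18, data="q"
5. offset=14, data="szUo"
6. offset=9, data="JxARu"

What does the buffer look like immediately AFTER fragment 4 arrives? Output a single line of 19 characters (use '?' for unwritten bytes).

Answer: mxYbRfUXB?????????q

Derivation:
Fragment 1: offset=2 data="YbR" -> buffer=??YbR??????????????
Fragment 2: offset=0 data="mx" -> buffer=mxYbR??????????????
Fragment 3: offset=5 data="fUXB" -> buffer=mxYbRfUXB??????????
Fragment 4: offset=18 data="q" -> buffer=mxYbRfUXB?????????q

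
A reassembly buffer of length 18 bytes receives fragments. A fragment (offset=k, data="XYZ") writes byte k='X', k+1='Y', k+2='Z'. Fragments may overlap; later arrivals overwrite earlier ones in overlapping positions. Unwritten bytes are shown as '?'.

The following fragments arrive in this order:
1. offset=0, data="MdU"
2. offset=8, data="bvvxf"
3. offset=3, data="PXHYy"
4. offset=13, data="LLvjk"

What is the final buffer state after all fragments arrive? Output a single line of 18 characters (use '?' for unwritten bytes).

Answer: MdUPXHYybvvxfLLvjk

Derivation:
Fragment 1: offset=0 data="MdU" -> buffer=MdU???????????????
Fragment 2: offset=8 data="bvvxf" -> buffer=MdU?????bvvxf?????
Fragment 3: offset=3 data="PXHYy" -> buffer=MdUPXHYybvvxf?????
Fragment 4: offset=13 data="LLvjk" -> buffer=MdUPXHYybvvxfLLvjk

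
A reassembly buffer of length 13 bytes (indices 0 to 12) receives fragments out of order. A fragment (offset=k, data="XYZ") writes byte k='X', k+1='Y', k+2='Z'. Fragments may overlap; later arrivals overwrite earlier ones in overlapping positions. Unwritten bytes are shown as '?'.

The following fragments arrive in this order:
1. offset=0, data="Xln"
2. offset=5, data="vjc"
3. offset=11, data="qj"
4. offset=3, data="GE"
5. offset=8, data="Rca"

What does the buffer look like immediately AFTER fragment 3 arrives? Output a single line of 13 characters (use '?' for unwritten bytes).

Fragment 1: offset=0 data="Xln" -> buffer=Xln??????????
Fragment 2: offset=5 data="vjc" -> buffer=Xln??vjc?????
Fragment 3: offset=11 data="qj" -> buffer=Xln??vjc???qj

Answer: Xln??vjc???qj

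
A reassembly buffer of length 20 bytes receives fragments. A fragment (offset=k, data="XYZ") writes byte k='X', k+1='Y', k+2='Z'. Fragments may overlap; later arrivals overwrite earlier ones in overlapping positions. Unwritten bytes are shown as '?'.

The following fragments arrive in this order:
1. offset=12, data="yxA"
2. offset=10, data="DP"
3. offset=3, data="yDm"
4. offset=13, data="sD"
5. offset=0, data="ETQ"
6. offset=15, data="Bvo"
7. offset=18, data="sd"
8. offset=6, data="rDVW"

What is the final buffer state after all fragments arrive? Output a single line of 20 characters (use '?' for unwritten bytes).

Fragment 1: offset=12 data="yxA" -> buffer=????????????yxA?????
Fragment 2: offset=10 data="DP" -> buffer=??????????DPyxA?????
Fragment 3: offset=3 data="yDm" -> buffer=???yDm????DPyxA?????
Fragment 4: offset=13 data="sD" -> buffer=???yDm????DPysD?????
Fragment 5: offset=0 data="ETQ" -> buffer=ETQyDm????DPysD?????
Fragment 6: offset=15 data="Bvo" -> buffer=ETQyDm????DPysDBvo??
Fragment 7: offset=18 data="sd" -> buffer=ETQyDm????DPysDBvosd
Fragment 8: offset=6 data="rDVW" -> buffer=ETQyDmrDVWDPysDBvosd

Answer: ETQyDmrDVWDPysDBvosd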